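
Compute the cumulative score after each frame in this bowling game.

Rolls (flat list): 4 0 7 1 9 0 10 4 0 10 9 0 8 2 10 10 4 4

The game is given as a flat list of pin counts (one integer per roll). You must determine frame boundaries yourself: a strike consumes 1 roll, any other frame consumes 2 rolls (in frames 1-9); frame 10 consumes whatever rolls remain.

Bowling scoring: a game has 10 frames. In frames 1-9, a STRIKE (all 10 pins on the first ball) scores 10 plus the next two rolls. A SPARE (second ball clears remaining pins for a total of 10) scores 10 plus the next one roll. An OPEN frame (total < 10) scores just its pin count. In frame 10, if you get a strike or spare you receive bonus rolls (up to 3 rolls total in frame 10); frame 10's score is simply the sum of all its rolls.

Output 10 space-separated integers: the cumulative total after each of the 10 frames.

Answer: 4 12 21 35 39 58 67 87 111 129

Derivation:
Frame 1: OPEN (4+0=4). Cumulative: 4
Frame 2: OPEN (7+1=8). Cumulative: 12
Frame 3: OPEN (9+0=9). Cumulative: 21
Frame 4: STRIKE. 10 + next two rolls (4+0) = 14. Cumulative: 35
Frame 5: OPEN (4+0=4). Cumulative: 39
Frame 6: STRIKE. 10 + next two rolls (9+0) = 19. Cumulative: 58
Frame 7: OPEN (9+0=9). Cumulative: 67
Frame 8: SPARE (8+2=10). 10 + next roll (10) = 20. Cumulative: 87
Frame 9: STRIKE. 10 + next two rolls (10+4) = 24. Cumulative: 111
Frame 10: STRIKE. Sum of all frame-10 rolls (10+4+4) = 18. Cumulative: 129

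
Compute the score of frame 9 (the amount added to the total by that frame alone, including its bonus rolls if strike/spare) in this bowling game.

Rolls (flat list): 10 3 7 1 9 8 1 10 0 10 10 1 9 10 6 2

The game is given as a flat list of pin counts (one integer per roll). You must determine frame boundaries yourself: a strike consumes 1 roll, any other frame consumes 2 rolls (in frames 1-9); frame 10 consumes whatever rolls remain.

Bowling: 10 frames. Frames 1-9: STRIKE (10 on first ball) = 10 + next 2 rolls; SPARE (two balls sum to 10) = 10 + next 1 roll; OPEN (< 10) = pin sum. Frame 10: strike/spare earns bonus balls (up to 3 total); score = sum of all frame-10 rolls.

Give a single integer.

Frame 1: STRIKE. 10 + next two rolls (3+7) = 20. Cumulative: 20
Frame 2: SPARE (3+7=10). 10 + next roll (1) = 11. Cumulative: 31
Frame 3: SPARE (1+9=10). 10 + next roll (8) = 18. Cumulative: 49
Frame 4: OPEN (8+1=9). Cumulative: 58
Frame 5: STRIKE. 10 + next two rolls (0+10) = 20. Cumulative: 78
Frame 6: SPARE (0+10=10). 10 + next roll (10) = 20. Cumulative: 98
Frame 7: STRIKE. 10 + next two rolls (1+9) = 20. Cumulative: 118
Frame 8: SPARE (1+9=10). 10 + next roll (10) = 20. Cumulative: 138
Frame 9: STRIKE. 10 + next two rolls (6+2) = 18. Cumulative: 156
Frame 10: OPEN. Sum of all frame-10 rolls (6+2) = 8. Cumulative: 164

Answer: 18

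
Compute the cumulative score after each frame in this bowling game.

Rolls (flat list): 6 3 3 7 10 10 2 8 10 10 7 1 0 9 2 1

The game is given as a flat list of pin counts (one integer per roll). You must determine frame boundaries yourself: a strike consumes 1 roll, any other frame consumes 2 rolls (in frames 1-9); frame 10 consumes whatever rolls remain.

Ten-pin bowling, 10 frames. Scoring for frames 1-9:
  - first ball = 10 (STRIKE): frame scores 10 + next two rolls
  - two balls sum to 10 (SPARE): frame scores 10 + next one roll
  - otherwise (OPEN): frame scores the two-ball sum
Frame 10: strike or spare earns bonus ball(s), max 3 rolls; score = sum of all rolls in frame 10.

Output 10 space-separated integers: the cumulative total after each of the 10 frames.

Frame 1: OPEN (6+3=9). Cumulative: 9
Frame 2: SPARE (3+7=10). 10 + next roll (10) = 20. Cumulative: 29
Frame 3: STRIKE. 10 + next two rolls (10+2) = 22. Cumulative: 51
Frame 4: STRIKE. 10 + next two rolls (2+8) = 20. Cumulative: 71
Frame 5: SPARE (2+8=10). 10 + next roll (10) = 20. Cumulative: 91
Frame 6: STRIKE. 10 + next two rolls (10+7) = 27. Cumulative: 118
Frame 7: STRIKE. 10 + next two rolls (7+1) = 18. Cumulative: 136
Frame 8: OPEN (7+1=8). Cumulative: 144
Frame 9: OPEN (0+9=9). Cumulative: 153
Frame 10: OPEN. Sum of all frame-10 rolls (2+1) = 3. Cumulative: 156

Answer: 9 29 51 71 91 118 136 144 153 156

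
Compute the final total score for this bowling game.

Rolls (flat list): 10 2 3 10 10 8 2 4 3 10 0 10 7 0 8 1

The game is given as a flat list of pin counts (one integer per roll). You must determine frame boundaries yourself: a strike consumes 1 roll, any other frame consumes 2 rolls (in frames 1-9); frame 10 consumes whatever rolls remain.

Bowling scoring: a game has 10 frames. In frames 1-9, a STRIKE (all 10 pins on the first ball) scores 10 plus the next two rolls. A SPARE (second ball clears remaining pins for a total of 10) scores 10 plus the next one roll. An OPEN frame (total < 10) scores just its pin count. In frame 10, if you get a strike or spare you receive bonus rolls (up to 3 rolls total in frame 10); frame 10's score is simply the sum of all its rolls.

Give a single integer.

Frame 1: STRIKE. 10 + next two rolls (2+3) = 15. Cumulative: 15
Frame 2: OPEN (2+3=5). Cumulative: 20
Frame 3: STRIKE. 10 + next two rolls (10+8) = 28. Cumulative: 48
Frame 4: STRIKE. 10 + next two rolls (8+2) = 20. Cumulative: 68
Frame 5: SPARE (8+2=10). 10 + next roll (4) = 14. Cumulative: 82
Frame 6: OPEN (4+3=7). Cumulative: 89
Frame 7: STRIKE. 10 + next two rolls (0+10) = 20. Cumulative: 109
Frame 8: SPARE (0+10=10). 10 + next roll (7) = 17. Cumulative: 126
Frame 9: OPEN (7+0=7). Cumulative: 133
Frame 10: OPEN. Sum of all frame-10 rolls (8+1) = 9. Cumulative: 142

Answer: 142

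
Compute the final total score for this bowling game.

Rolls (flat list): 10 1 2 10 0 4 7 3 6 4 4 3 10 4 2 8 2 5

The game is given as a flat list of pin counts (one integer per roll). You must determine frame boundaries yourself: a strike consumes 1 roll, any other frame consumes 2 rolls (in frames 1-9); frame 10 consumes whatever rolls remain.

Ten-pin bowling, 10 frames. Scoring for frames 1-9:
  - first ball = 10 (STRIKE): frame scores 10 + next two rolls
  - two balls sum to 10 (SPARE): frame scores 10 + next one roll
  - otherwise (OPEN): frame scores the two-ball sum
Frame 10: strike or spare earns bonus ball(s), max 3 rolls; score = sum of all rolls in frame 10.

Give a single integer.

Frame 1: STRIKE. 10 + next two rolls (1+2) = 13. Cumulative: 13
Frame 2: OPEN (1+2=3). Cumulative: 16
Frame 3: STRIKE. 10 + next two rolls (0+4) = 14. Cumulative: 30
Frame 4: OPEN (0+4=4). Cumulative: 34
Frame 5: SPARE (7+3=10). 10 + next roll (6) = 16. Cumulative: 50
Frame 6: SPARE (6+4=10). 10 + next roll (4) = 14. Cumulative: 64
Frame 7: OPEN (4+3=7). Cumulative: 71
Frame 8: STRIKE. 10 + next two rolls (4+2) = 16. Cumulative: 87
Frame 9: OPEN (4+2=6). Cumulative: 93
Frame 10: SPARE. Sum of all frame-10 rolls (8+2+5) = 15. Cumulative: 108

Answer: 108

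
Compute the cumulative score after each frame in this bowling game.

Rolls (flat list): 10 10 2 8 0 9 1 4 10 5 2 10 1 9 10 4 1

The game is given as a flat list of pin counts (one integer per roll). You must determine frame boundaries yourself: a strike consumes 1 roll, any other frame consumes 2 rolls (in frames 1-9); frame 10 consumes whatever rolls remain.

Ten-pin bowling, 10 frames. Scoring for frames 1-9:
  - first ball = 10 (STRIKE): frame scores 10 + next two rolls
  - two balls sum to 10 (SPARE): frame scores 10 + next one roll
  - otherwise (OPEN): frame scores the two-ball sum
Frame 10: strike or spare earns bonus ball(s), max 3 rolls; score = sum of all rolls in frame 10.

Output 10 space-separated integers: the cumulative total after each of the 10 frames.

Answer: 22 42 52 61 66 83 90 110 130 145

Derivation:
Frame 1: STRIKE. 10 + next two rolls (10+2) = 22. Cumulative: 22
Frame 2: STRIKE. 10 + next two rolls (2+8) = 20. Cumulative: 42
Frame 3: SPARE (2+8=10). 10 + next roll (0) = 10. Cumulative: 52
Frame 4: OPEN (0+9=9). Cumulative: 61
Frame 5: OPEN (1+4=5). Cumulative: 66
Frame 6: STRIKE. 10 + next two rolls (5+2) = 17. Cumulative: 83
Frame 7: OPEN (5+2=7). Cumulative: 90
Frame 8: STRIKE. 10 + next two rolls (1+9) = 20. Cumulative: 110
Frame 9: SPARE (1+9=10). 10 + next roll (10) = 20. Cumulative: 130
Frame 10: STRIKE. Sum of all frame-10 rolls (10+4+1) = 15. Cumulative: 145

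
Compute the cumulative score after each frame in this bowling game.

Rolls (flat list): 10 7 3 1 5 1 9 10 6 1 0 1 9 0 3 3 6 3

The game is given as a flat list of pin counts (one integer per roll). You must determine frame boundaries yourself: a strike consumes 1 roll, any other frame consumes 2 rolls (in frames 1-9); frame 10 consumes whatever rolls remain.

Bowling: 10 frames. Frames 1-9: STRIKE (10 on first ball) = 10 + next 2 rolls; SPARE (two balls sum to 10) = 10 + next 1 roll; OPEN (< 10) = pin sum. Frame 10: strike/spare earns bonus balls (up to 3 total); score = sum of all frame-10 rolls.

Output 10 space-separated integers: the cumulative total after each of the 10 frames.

Frame 1: STRIKE. 10 + next two rolls (7+3) = 20. Cumulative: 20
Frame 2: SPARE (7+3=10). 10 + next roll (1) = 11. Cumulative: 31
Frame 3: OPEN (1+5=6). Cumulative: 37
Frame 4: SPARE (1+9=10). 10 + next roll (10) = 20. Cumulative: 57
Frame 5: STRIKE. 10 + next two rolls (6+1) = 17. Cumulative: 74
Frame 6: OPEN (6+1=7). Cumulative: 81
Frame 7: OPEN (0+1=1). Cumulative: 82
Frame 8: OPEN (9+0=9). Cumulative: 91
Frame 9: OPEN (3+3=6). Cumulative: 97
Frame 10: OPEN. Sum of all frame-10 rolls (6+3) = 9. Cumulative: 106

Answer: 20 31 37 57 74 81 82 91 97 106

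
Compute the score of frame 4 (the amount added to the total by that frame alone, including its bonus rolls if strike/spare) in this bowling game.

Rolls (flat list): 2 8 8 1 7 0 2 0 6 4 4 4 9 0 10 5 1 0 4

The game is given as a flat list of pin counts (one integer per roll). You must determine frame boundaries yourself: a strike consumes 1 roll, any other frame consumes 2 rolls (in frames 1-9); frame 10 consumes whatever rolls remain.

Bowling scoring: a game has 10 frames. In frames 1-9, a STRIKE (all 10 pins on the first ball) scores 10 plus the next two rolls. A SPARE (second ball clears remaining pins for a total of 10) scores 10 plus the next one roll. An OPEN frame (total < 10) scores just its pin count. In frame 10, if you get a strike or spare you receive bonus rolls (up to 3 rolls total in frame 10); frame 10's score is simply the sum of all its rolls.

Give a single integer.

Frame 1: SPARE (2+8=10). 10 + next roll (8) = 18. Cumulative: 18
Frame 2: OPEN (8+1=9). Cumulative: 27
Frame 3: OPEN (7+0=7). Cumulative: 34
Frame 4: OPEN (2+0=2). Cumulative: 36
Frame 5: SPARE (6+4=10). 10 + next roll (4) = 14. Cumulative: 50
Frame 6: OPEN (4+4=8). Cumulative: 58

Answer: 2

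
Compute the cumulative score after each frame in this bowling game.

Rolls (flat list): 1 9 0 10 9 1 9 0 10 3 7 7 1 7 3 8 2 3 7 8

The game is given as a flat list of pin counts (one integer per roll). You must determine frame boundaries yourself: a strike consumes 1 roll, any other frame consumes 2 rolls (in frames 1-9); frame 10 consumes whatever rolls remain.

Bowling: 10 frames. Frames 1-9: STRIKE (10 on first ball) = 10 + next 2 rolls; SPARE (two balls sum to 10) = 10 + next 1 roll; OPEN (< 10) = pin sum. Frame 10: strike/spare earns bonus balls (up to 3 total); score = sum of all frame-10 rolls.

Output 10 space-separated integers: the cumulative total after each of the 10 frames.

Answer: 10 29 48 57 77 94 102 120 133 151

Derivation:
Frame 1: SPARE (1+9=10). 10 + next roll (0) = 10. Cumulative: 10
Frame 2: SPARE (0+10=10). 10 + next roll (9) = 19. Cumulative: 29
Frame 3: SPARE (9+1=10). 10 + next roll (9) = 19. Cumulative: 48
Frame 4: OPEN (9+0=9). Cumulative: 57
Frame 5: STRIKE. 10 + next two rolls (3+7) = 20. Cumulative: 77
Frame 6: SPARE (3+7=10). 10 + next roll (7) = 17. Cumulative: 94
Frame 7: OPEN (7+1=8). Cumulative: 102
Frame 8: SPARE (7+3=10). 10 + next roll (8) = 18. Cumulative: 120
Frame 9: SPARE (8+2=10). 10 + next roll (3) = 13. Cumulative: 133
Frame 10: SPARE. Sum of all frame-10 rolls (3+7+8) = 18. Cumulative: 151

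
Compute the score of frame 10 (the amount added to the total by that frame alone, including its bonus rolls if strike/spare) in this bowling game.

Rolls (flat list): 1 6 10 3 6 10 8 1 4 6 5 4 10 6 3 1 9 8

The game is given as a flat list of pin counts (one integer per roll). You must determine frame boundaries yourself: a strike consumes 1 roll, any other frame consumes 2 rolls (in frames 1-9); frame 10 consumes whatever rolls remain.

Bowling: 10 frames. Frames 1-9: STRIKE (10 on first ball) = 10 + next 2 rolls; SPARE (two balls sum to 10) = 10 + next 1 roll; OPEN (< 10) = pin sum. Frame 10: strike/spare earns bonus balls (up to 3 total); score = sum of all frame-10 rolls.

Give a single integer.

Answer: 18

Derivation:
Frame 1: OPEN (1+6=7). Cumulative: 7
Frame 2: STRIKE. 10 + next two rolls (3+6) = 19. Cumulative: 26
Frame 3: OPEN (3+6=9). Cumulative: 35
Frame 4: STRIKE. 10 + next two rolls (8+1) = 19. Cumulative: 54
Frame 5: OPEN (8+1=9). Cumulative: 63
Frame 6: SPARE (4+6=10). 10 + next roll (5) = 15. Cumulative: 78
Frame 7: OPEN (5+4=9). Cumulative: 87
Frame 8: STRIKE. 10 + next two rolls (6+3) = 19. Cumulative: 106
Frame 9: OPEN (6+3=9). Cumulative: 115
Frame 10: SPARE. Sum of all frame-10 rolls (1+9+8) = 18. Cumulative: 133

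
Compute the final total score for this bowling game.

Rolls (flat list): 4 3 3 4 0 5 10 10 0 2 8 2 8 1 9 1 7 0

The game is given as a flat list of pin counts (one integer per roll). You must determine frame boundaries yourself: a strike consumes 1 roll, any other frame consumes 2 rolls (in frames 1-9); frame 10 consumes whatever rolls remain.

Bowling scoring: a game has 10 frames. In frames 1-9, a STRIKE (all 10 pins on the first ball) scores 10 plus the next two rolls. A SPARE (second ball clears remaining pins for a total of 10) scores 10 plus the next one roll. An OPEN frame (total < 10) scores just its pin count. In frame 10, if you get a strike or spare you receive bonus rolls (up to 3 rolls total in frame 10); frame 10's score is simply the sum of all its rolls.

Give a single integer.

Answer: 104

Derivation:
Frame 1: OPEN (4+3=7). Cumulative: 7
Frame 2: OPEN (3+4=7). Cumulative: 14
Frame 3: OPEN (0+5=5). Cumulative: 19
Frame 4: STRIKE. 10 + next two rolls (10+0) = 20. Cumulative: 39
Frame 5: STRIKE. 10 + next two rolls (0+2) = 12. Cumulative: 51
Frame 6: OPEN (0+2=2). Cumulative: 53
Frame 7: SPARE (8+2=10). 10 + next roll (8) = 18. Cumulative: 71
Frame 8: OPEN (8+1=9). Cumulative: 80
Frame 9: SPARE (9+1=10). 10 + next roll (7) = 17. Cumulative: 97
Frame 10: OPEN. Sum of all frame-10 rolls (7+0) = 7. Cumulative: 104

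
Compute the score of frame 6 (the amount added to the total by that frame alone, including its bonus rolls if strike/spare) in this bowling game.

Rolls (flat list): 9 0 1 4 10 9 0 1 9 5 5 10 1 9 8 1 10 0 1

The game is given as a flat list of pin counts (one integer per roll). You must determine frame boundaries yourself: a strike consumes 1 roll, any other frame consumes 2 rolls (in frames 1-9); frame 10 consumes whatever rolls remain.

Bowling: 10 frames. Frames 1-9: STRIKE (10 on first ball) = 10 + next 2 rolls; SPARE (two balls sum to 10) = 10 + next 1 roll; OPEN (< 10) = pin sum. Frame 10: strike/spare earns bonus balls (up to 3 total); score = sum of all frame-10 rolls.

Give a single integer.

Answer: 20

Derivation:
Frame 1: OPEN (9+0=9). Cumulative: 9
Frame 2: OPEN (1+4=5). Cumulative: 14
Frame 3: STRIKE. 10 + next two rolls (9+0) = 19. Cumulative: 33
Frame 4: OPEN (9+0=9). Cumulative: 42
Frame 5: SPARE (1+9=10). 10 + next roll (5) = 15. Cumulative: 57
Frame 6: SPARE (5+5=10). 10 + next roll (10) = 20. Cumulative: 77
Frame 7: STRIKE. 10 + next two rolls (1+9) = 20. Cumulative: 97
Frame 8: SPARE (1+9=10). 10 + next roll (8) = 18. Cumulative: 115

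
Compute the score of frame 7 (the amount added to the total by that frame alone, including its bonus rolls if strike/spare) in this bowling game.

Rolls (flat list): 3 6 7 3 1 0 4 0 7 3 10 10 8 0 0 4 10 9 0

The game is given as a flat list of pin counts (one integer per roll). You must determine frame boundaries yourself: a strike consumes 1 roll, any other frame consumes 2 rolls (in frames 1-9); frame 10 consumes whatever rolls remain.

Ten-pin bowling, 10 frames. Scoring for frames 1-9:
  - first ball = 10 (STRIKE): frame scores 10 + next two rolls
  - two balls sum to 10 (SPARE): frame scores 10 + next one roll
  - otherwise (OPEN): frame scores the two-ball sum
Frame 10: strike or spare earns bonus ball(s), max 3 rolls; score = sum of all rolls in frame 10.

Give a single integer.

Answer: 18

Derivation:
Frame 1: OPEN (3+6=9). Cumulative: 9
Frame 2: SPARE (7+3=10). 10 + next roll (1) = 11. Cumulative: 20
Frame 3: OPEN (1+0=1). Cumulative: 21
Frame 4: OPEN (4+0=4). Cumulative: 25
Frame 5: SPARE (7+3=10). 10 + next roll (10) = 20. Cumulative: 45
Frame 6: STRIKE. 10 + next two rolls (10+8) = 28. Cumulative: 73
Frame 7: STRIKE. 10 + next two rolls (8+0) = 18. Cumulative: 91
Frame 8: OPEN (8+0=8). Cumulative: 99
Frame 9: OPEN (0+4=4). Cumulative: 103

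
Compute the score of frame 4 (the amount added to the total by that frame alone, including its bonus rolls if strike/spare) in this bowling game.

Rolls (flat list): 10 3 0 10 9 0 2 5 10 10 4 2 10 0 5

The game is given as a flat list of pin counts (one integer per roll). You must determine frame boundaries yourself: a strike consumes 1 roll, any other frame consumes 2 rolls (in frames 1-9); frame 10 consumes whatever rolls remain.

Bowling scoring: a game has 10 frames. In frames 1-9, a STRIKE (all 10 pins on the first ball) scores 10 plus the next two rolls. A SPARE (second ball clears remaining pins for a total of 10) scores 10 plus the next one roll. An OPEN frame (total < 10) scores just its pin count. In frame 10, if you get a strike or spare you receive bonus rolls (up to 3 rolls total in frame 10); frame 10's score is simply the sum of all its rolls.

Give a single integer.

Frame 1: STRIKE. 10 + next two rolls (3+0) = 13. Cumulative: 13
Frame 2: OPEN (3+0=3). Cumulative: 16
Frame 3: STRIKE. 10 + next two rolls (9+0) = 19. Cumulative: 35
Frame 4: OPEN (9+0=9). Cumulative: 44
Frame 5: OPEN (2+5=7). Cumulative: 51
Frame 6: STRIKE. 10 + next two rolls (10+4) = 24. Cumulative: 75

Answer: 9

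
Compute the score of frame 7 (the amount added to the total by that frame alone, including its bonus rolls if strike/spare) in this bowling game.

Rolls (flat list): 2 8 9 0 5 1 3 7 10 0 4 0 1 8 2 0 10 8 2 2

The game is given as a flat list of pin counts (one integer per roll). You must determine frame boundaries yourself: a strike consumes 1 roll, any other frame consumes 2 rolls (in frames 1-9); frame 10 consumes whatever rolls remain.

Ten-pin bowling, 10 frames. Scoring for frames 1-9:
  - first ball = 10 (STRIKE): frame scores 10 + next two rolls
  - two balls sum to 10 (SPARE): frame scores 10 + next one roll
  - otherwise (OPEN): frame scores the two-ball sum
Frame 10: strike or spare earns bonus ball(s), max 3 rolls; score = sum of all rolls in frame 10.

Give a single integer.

Frame 1: SPARE (2+8=10). 10 + next roll (9) = 19. Cumulative: 19
Frame 2: OPEN (9+0=9). Cumulative: 28
Frame 3: OPEN (5+1=6). Cumulative: 34
Frame 4: SPARE (3+7=10). 10 + next roll (10) = 20. Cumulative: 54
Frame 5: STRIKE. 10 + next two rolls (0+4) = 14. Cumulative: 68
Frame 6: OPEN (0+4=4). Cumulative: 72
Frame 7: OPEN (0+1=1). Cumulative: 73
Frame 8: SPARE (8+2=10). 10 + next roll (0) = 10. Cumulative: 83
Frame 9: SPARE (0+10=10). 10 + next roll (8) = 18. Cumulative: 101

Answer: 1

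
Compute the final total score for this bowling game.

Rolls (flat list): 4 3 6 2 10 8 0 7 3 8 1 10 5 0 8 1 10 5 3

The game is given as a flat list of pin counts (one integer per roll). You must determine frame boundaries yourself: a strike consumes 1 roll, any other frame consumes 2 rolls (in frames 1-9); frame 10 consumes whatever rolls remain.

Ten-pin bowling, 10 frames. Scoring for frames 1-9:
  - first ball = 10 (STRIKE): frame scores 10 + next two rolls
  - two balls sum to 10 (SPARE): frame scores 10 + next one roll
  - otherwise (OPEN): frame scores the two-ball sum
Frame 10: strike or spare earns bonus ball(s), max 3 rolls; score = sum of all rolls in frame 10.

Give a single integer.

Frame 1: OPEN (4+3=7). Cumulative: 7
Frame 2: OPEN (6+2=8). Cumulative: 15
Frame 3: STRIKE. 10 + next two rolls (8+0) = 18. Cumulative: 33
Frame 4: OPEN (8+0=8). Cumulative: 41
Frame 5: SPARE (7+3=10). 10 + next roll (8) = 18. Cumulative: 59
Frame 6: OPEN (8+1=9). Cumulative: 68
Frame 7: STRIKE. 10 + next two rolls (5+0) = 15. Cumulative: 83
Frame 8: OPEN (5+0=5). Cumulative: 88
Frame 9: OPEN (8+1=9). Cumulative: 97
Frame 10: STRIKE. Sum of all frame-10 rolls (10+5+3) = 18. Cumulative: 115

Answer: 115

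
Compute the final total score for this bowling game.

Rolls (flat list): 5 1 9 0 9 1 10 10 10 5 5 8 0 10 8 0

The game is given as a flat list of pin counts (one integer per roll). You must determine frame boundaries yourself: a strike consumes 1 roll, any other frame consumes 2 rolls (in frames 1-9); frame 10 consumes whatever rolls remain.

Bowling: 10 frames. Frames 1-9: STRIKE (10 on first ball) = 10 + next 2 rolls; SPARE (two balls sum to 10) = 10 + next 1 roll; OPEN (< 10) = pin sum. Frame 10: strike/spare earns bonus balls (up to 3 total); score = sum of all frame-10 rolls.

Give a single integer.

Frame 1: OPEN (5+1=6). Cumulative: 6
Frame 2: OPEN (9+0=9). Cumulative: 15
Frame 3: SPARE (9+1=10). 10 + next roll (10) = 20. Cumulative: 35
Frame 4: STRIKE. 10 + next two rolls (10+10) = 30. Cumulative: 65
Frame 5: STRIKE. 10 + next two rolls (10+5) = 25. Cumulative: 90
Frame 6: STRIKE. 10 + next two rolls (5+5) = 20. Cumulative: 110
Frame 7: SPARE (5+5=10). 10 + next roll (8) = 18. Cumulative: 128
Frame 8: OPEN (8+0=8). Cumulative: 136
Frame 9: STRIKE. 10 + next two rolls (8+0) = 18. Cumulative: 154
Frame 10: OPEN. Sum of all frame-10 rolls (8+0) = 8. Cumulative: 162

Answer: 162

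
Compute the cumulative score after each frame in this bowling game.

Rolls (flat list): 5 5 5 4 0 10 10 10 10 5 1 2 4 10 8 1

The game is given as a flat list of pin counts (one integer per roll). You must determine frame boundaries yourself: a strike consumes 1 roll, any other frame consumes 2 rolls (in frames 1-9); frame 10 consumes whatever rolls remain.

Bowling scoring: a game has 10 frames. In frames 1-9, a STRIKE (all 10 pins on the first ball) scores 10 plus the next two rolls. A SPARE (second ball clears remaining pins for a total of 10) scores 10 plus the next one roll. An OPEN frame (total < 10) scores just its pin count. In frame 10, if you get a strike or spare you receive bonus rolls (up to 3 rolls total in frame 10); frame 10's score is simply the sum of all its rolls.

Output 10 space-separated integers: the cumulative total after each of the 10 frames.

Answer: 15 24 44 74 99 115 121 127 146 155

Derivation:
Frame 1: SPARE (5+5=10). 10 + next roll (5) = 15. Cumulative: 15
Frame 2: OPEN (5+4=9). Cumulative: 24
Frame 3: SPARE (0+10=10). 10 + next roll (10) = 20. Cumulative: 44
Frame 4: STRIKE. 10 + next two rolls (10+10) = 30. Cumulative: 74
Frame 5: STRIKE. 10 + next two rolls (10+5) = 25. Cumulative: 99
Frame 6: STRIKE. 10 + next two rolls (5+1) = 16. Cumulative: 115
Frame 7: OPEN (5+1=6). Cumulative: 121
Frame 8: OPEN (2+4=6). Cumulative: 127
Frame 9: STRIKE. 10 + next two rolls (8+1) = 19. Cumulative: 146
Frame 10: OPEN. Sum of all frame-10 rolls (8+1) = 9. Cumulative: 155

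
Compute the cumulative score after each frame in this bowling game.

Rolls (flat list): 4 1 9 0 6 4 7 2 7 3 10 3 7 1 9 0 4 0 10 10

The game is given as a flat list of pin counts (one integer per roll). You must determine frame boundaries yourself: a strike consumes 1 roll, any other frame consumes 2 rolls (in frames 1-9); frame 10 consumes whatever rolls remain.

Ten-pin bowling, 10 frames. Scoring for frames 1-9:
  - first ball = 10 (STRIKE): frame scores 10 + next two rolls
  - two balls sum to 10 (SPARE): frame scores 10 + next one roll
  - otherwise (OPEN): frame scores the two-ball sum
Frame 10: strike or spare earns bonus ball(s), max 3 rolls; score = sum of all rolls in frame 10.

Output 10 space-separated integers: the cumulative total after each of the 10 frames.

Frame 1: OPEN (4+1=5). Cumulative: 5
Frame 2: OPEN (9+0=9). Cumulative: 14
Frame 3: SPARE (6+4=10). 10 + next roll (7) = 17. Cumulative: 31
Frame 4: OPEN (7+2=9). Cumulative: 40
Frame 5: SPARE (7+3=10). 10 + next roll (10) = 20. Cumulative: 60
Frame 6: STRIKE. 10 + next two rolls (3+7) = 20. Cumulative: 80
Frame 7: SPARE (3+7=10). 10 + next roll (1) = 11. Cumulative: 91
Frame 8: SPARE (1+9=10). 10 + next roll (0) = 10. Cumulative: 101
Frame 9: OPEN (0+4=4). Cumulative: 105
Frame 10: SPARE. Sum of all frame-10 rolls (0+10+10) = 20. Cumulative: 125

Answer: 5 14 31 40 60 80 91 101 105 125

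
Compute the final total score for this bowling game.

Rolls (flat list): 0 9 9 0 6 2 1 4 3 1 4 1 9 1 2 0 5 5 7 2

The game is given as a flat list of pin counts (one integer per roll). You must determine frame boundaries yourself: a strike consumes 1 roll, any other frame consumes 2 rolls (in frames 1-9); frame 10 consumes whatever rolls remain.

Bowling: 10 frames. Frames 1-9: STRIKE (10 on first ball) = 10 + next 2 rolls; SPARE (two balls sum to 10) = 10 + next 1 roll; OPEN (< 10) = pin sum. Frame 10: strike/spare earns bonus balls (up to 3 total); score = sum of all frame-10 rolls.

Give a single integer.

Frame 1: OPEN (0+9=9). Cumulative: 9
Frame 2: OPEN (9+0=9). Cumulative: 18
Frame 3: OPEN (6+2=8). Cumulative: 26
Frame 4: OPEN (1+4=5). Cumulative: 31
Frame 5: OPEN (3+1=4). Cumulative: 35
Frame 6: OPEN (4+1=5). Cumulative: 40
Frame 7: SPARE (9+1=10). 10 + next roll (2) = 12. Cumulative: 52
Frame 8: OPEN (2+0=2). Cumulative: 54
Frame 9: SPARE (5+5=10). 10 + next roll (7) = 17. Cumulative: 71
Frame 10: OPEN. Sum of all frame-10 rolls (7+2) = 9. Cumulative: 80

Answer: 80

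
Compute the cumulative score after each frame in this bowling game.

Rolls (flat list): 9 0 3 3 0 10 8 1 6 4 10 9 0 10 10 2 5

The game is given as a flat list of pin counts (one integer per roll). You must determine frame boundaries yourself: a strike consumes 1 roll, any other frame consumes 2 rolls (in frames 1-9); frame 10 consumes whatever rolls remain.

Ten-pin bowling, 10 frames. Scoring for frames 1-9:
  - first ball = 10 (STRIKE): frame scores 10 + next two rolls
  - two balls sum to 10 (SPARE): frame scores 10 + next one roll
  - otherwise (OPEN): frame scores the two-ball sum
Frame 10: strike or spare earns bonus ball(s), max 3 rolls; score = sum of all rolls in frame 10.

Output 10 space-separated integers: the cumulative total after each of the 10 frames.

Answer: 9 15 33 42 62 81 90 112 129 136

Derivation:
Frame 1: OPEN (9+0=9). Cumulative: 9
Frame 2: OPEN (3+3=6). Cumulative: 15
Frame 3: SPARE (0+10=10). 10 + next roll (8) = 18. Cumulative: 33
Frame 4: OPEN (8+1=9). Cumulative: 42
Frame 5: SPARE (6+4=10). 10 + next roll (10) = 20. Cumulative: 62
Frame 6: STRIKE. 10 + next two rolls (9+0) = 19. Cumulative: 81
Frame 7: OPEN (9+0=9). Cumulative: 90
Frame 8: STRIKE. 10 + next two rolls (10+2) = 22. Cumulative: 112
Frame 9: STRIKE. 10 + next two rolls (2+5) = 17. Cumulative: 129
Frame 10: OPEN. Sum of all frame-10 rolls (2+5) = 7. Cumulative: 136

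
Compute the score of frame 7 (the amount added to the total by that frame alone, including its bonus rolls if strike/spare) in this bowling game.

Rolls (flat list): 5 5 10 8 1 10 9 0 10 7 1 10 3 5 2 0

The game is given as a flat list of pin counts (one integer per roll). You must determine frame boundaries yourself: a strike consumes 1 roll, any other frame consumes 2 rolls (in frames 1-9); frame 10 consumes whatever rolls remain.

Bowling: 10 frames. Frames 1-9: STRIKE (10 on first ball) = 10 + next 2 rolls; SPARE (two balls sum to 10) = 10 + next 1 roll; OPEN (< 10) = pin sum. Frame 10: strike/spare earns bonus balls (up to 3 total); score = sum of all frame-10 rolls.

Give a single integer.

Answer: 8

Derivation:
Frame 1: SPARE (5+5=10). 10 + next roll (10) = 20. Cumulative: 20
Frame 2: STRIKE. 10 + next two rolls (8+1) = 19. Cumulative: 39
Frame 3: OPEN (8+1=9). Cumulative: 48
Frame 4: STRIKE. 10 + next two rolls (9+0) = 19. Cumulative: 67
Frame 5: OPEN (9+0=9). Cumulative: 76
Frame 6: STRIKE. 10 + next two rolls (7+1) = 18. Cumulative: 94
Frame 7: OPEN (7+1=8). Cumulative: 102
Frame 8: STRIKE. 10 + next two rolls (3+5) = 18. Cumulative: 120
Frame 9: OPEN (3+5=8). Cumulative: 128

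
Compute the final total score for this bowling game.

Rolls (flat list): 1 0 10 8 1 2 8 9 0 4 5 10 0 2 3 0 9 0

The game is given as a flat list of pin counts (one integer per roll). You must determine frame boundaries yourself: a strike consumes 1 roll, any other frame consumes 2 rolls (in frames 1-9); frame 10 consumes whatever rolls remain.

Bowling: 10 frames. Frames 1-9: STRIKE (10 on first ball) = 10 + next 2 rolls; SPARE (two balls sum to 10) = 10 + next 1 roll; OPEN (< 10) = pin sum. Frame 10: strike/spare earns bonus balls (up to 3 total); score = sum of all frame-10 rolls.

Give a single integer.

Answer: 92

Derivation:
Frame 1: OPEN (1+0=1). Cumulative: 1
Frame 2: STRIKE. 10 + next two rolls (8+1) = 19. Cumulative: 20
Frame 3: OPEN (8+1=9). Cumulative: 29
Frame 4: SPARE (2+8=10). 10 + next roll (9) = 19. Cumulative: 48
Frame 5: OPEN (9+0=9). Cumulative: 57
Frame 6: OPEN (4+5=9). Cumulative: 66
Frame 7: STRIKE. 10 + next two rolls (0+2) = 12. Cumulative: 78
Frame 8: OPEN (0+2=2). Cumulative: 80
Frame 9: OPEN (3+0=3). Cumulative: 83
Frame 10: OPEN. Sum of all frame-10 rolls (9+0) = 9. Cumulative: 92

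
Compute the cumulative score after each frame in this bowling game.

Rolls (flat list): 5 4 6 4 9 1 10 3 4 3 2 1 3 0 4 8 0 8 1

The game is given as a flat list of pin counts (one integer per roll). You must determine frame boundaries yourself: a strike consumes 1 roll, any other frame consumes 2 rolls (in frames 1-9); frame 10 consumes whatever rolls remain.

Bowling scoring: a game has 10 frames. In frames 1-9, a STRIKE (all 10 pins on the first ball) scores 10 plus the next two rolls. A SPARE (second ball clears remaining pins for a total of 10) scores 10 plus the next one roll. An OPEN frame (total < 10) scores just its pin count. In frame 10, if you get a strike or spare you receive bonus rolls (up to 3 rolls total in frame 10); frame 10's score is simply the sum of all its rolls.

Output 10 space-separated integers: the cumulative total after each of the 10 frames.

Answer: 9 28 48 65 72 77 81 85 93 102

Derivation:
Frame 1: OPEN (5+4=9). Cumulative: 9
Frame 2: SPARE (6+4=10). 10 + next roll (9) = 19. Cumulative: 28
Frame 3: SPARE (9+1=10). 10 + next roll (10) = 20. Cumulative: 48
Frame 4: STRIKE. 10 + next two rolls (3+4) = 17. Cumulative: 65
Frame 5: OPEN (3+4=7). Cumulative: 72
Frame 6: OPEN (3+2=5). Cumulative: 77
Frame 7: OPEN (1+3=4). Cumulative: 81
Frame 8: OPEN (0+4=4). Cumulative: 85
Frame 9: OPEN (8+0=8). Cumulative: 93
Frame 10: OPEN. Sum of all frame-10 rolls (8+1) = 9. Cumulative: 102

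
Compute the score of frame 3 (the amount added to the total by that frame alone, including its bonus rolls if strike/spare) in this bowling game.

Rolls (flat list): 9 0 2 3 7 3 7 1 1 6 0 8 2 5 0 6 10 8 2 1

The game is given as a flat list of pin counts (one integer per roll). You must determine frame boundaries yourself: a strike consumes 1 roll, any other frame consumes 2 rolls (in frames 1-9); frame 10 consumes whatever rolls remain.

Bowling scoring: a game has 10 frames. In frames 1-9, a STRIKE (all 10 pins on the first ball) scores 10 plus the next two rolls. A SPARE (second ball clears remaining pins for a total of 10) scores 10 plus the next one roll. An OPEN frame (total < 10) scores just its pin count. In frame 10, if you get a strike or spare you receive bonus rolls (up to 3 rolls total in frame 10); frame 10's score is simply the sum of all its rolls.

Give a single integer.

Frame 1: OPEN (9+0=9). Cumulative: 9
Frame 2: OPEN (2+3=5). Cumulative: 14
Frame 3: SPARE (7+3=10). 10 + next roll (7) = 17. Cumulative: 31
Frame 4: OPEN (7+1=8). Cumulative: 39
Frame 5: OPEN (1+6=7). Cumulative: 46

Answer: 17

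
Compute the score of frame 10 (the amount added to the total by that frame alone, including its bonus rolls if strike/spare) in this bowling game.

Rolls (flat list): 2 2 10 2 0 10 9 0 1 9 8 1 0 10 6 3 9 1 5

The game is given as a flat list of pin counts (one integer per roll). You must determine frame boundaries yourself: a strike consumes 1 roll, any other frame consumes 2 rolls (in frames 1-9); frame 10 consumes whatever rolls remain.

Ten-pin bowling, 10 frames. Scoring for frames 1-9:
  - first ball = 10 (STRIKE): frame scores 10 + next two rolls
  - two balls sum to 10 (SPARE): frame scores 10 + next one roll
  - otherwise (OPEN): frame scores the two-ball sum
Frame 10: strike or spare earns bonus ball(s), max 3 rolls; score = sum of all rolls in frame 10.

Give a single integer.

Frame 1: OPEN (2+2=4). Cumulative: 4
Frame 2: STRIKE. 10 + next two rolls (2+0) = 12. Cumulative: 16
Frame 3: OPEN (2+0=2). Cumulative: 18
Frame 4: STRIKE. 10 + next two rolls (9+0) = 19. Cumulative: 37
Frame 5: OPEN (9+0=9). Cumulative: 46
Frame 6: SPARE (1+9=10). 10 + next roll (8) = 18. Cumulative: 64
Frame 7: OPEN (8+1=9). Cumulative: 73
Frame 8: SPARE (0+10=10). 10 + next roll (6) = 16. Cumulative: 89
Frame 9: OPEN (6+3=9). Cumulative: 98
Frame 10: SPARE. Sum of all frame-10 rolls (9+1+5) = 15. Cumulative: 113

Answer: 15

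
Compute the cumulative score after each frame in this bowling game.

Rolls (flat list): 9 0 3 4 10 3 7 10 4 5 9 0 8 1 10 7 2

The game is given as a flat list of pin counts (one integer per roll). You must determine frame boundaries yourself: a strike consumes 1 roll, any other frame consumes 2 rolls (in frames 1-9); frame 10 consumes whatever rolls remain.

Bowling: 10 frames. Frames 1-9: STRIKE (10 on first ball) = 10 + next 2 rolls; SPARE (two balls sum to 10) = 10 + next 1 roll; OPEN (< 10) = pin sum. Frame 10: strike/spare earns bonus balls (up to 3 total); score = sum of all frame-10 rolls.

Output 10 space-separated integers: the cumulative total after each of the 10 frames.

Frame 1: OPEN (9+0=9). Cumulative: 9
Frame 2: OPEN (3+4=7). Cumulative: 16
Frame 3: STRIKE. 10 + next two rolls (3+7) = 20. Cumulative: 36
Frame 4: SPARE (3+7=10). 10 + next roll (10) = 20. Cumulative: 56
Frame 5: STRIKE. 10 + next two rolls (4+5) = 19. Cumulative: 75
Frame 6: OPEN (4+5=9). Cumulative: 84
Frame 7: OPEN (9+0=9). Cumulative: 93
Frame 8: OPEN (8+1=9). Cumulative: 102
Frame 9: STRIKE. 10 + next two rolls (7+2) = 19. Cumulative: 121
Frame 10: OPEN. Sum of all frame-10 rolls (7+2) = 9. Cumulative: 130

Answer: 9 16 36 56 75 84 93 102 121 130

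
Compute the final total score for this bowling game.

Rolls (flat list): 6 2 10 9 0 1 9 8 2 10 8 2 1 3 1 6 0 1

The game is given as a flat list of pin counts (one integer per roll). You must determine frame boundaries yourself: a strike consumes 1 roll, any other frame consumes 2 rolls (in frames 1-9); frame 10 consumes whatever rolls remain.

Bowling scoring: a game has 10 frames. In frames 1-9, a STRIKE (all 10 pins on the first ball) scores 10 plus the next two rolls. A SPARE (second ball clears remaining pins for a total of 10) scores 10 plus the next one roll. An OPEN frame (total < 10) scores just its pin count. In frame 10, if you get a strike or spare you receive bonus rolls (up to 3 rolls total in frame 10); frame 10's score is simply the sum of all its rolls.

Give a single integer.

Answer: 117

Derivation:
Frame 1: OPEN (6+2=8). Cumulative: 8
Frame 2: STRIKE. 10 + next two rolls (9+0) = 19. Cumulative: 27
Frame 3: OPEN (9+0=9). Cumulative: 36
Frame 4: SPARE (1+9=10). 10 + next roll (8) = 18. Cumulative: 54
Frame 5: SPARE (8+2=10). 10 + next roll (10) = 20. Cumulative: 74
Frame 6: STRIKE. 10 + next two rolls (8+2) = 20. Cumulative: 94
Frame 7: SPARE (8+2=10). 10 + next roll (1) = 11. Cumulative: 105
Frame 8: OPEN (1+3=4). Cumulative: 109
Frame 9: OPEN (1+6=7). Cumulative: 116
Frame 10: OPEN. Sum of all frame-10 rolls (0+1) = 1. Cumulative: 117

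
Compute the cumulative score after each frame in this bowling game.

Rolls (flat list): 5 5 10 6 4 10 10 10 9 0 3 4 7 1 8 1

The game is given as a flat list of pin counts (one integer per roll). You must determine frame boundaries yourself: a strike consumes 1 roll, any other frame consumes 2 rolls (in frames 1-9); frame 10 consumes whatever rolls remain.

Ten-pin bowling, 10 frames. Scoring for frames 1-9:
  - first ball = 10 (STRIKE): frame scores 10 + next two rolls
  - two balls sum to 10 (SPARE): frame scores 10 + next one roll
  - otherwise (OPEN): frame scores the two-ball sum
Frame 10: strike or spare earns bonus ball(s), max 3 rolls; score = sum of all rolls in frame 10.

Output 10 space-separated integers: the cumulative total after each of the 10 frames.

Frame 1: SPARE (5+5=10). 10 + next roll (10) = 20. Cumulative: 20
Frame 2: STRIKE. 10 + next two rolls (6+4) = 20. Cumulative: 40
Frame 3: SPARE (6+4=10). 10 + next roll (10) = 20. Cumulative: 60
Frame 4: STRIKE. 10 + next two rolls (10+10) = 30. Cumulative: 90
Frame 5: STRIKE. 10 + next two rolls (10+9) = 29. Cumulative: 119
Frame 6: STRIKE. 10 + next two rolls (9+0) = 19. Cumulative: 138
Frame 7: OPEN (9+0=9). Cumulative: 147
Frame 8: OPEN (3+4=7). Cumulative: 154
Frame 9: OPEN (7+1=8). Cumulative: 162
Frame 10: OPEN. Sum of all frame-10 rolls (8+1) = 9. Cumulative: 171

Answer: 20 40 60 90 119 138 147 154 162 171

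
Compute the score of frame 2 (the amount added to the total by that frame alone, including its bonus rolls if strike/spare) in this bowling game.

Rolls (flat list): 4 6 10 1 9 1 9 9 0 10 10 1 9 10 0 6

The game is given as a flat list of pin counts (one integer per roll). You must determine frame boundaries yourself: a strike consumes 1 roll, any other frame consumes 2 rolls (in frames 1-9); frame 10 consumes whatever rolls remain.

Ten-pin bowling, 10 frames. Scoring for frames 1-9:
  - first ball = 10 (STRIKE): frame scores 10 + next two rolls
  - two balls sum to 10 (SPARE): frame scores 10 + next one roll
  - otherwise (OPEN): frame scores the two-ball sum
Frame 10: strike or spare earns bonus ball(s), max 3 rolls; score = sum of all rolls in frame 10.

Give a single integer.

Frame 1: SPARE (4+6=10). 10 + next roll (10) = 20. Cumulative: 20
Frame 2: STRIKE. 10 + next two rolls (1+9) = 20. Cumulative: 40
Frame 3: SPARE (1+9=10). 10 + next roll (1) = 11. Cumulative: 51
Frame 4: SPARE (1+9=10). 10 + next roll (9) = 19. Cumulative: 70

Answer: 20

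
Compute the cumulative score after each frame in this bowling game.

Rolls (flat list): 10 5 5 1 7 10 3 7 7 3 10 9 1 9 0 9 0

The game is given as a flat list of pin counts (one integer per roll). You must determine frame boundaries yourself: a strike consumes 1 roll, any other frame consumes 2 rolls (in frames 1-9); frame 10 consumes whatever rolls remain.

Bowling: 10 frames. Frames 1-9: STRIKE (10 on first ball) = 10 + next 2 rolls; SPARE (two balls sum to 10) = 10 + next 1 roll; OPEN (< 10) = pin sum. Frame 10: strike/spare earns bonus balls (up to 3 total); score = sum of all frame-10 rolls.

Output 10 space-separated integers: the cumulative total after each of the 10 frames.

Answer: 20 31 39 59 76 96 116 135 144 153

Derivation:
Frame 1: STRIKE. 10 + next two rolls (5+5) = 20. Cumulative: 20
Frame 2: SPARE (5+5=10). 10 + next roll (1) = 11. Cumulative: 31
Frame 3: OPEN (1+7=8). Cumulative: 39
Frame 4: STRIKE. 10 + next two rolls (3+7) = 20. Cumulative: 59
Frame 5: SPARE (3+7=10). 10 + next roll (7) = 17. Cumulative: 76
Frame 6: SPARE (7+3=10). 10 + next roll (10) = 20. Cumulative: 96
Frame 7: STRIKE. 10 + next two rolls (9+1) = 20. Cumulative: 116
Frame 8: SPARE (9+1=10). 10 + next roll (9) = 19. Cumulative: 135
Frame 9: OPEN (9+0=9). Cumulative: 144
Frame 10: OPEN. Sum of all frame-10 rolls (9+0) = 9. Cumulative: 153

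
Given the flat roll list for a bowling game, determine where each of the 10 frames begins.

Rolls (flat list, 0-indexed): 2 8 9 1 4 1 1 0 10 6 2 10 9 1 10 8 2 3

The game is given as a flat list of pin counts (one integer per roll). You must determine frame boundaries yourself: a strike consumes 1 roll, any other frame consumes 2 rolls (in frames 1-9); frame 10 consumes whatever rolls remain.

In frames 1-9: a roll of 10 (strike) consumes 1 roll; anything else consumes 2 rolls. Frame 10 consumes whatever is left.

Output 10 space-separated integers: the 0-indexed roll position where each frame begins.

Frame 1 starts at roll index 0: rolls=2,8 (sum=10), consumes 2 rolls
Frame 2 starts at roll index 2: rolls=9,1 (sum=10), consumes 2 rolls
Frame 3 starts at roll index 4: rolls=4,1 (sum=5), consumes 2 rolls
Frame 4 starts at roll index 6: rolls=1,0 (sum=1), consumes 2 rolls
Frame 5 starts at roll index 8: roll=10 (strike), consumes 1 roll
Frame 6 starts at roll index 9: rolls=6,2 (sum=8), consumes 2 rolls
Frame 7 starts at roll index 11: roll=10 (strike), consumes 1 roll
Frame 8 starts at roll index 12: rolls=9,1 (sum=10), consumes 2 rolls
Frame 9 starts at roll index 14: roll=10 (strike), consumes 1 roll
Frame 10 starts at roll index 15: 3 remaining rolls

Answer: 0 2 4 6 8 9 11 12 14 15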